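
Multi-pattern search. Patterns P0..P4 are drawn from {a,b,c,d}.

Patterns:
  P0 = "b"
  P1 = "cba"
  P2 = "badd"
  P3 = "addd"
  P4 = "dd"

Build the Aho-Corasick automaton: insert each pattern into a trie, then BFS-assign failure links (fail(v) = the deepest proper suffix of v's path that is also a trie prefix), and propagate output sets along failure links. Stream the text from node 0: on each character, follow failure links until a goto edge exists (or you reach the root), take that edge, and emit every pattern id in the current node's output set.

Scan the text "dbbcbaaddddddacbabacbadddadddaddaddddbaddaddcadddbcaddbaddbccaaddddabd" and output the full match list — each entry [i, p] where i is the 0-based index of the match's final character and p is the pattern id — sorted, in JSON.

Construct AC machine:
Trie nodes:
  0='ε' goto a→8 b→1 c→2 d→12
  1='b' goto a→5  [P0 ends]
  2='c' goto b→3
  3='cb' goto a→4
  4='cba' goto ·  [P1 ends]
  5='ba' goto d→6
  6='bad' goto d→7
  7='badd' goto ·  [P2 ends]
  8='a' goto d→9
  9='ad' goto d→10
  10='add' goto d→11
  11='addd' goto ·  [P3 ends]
  12='d' goto d→13
  13='dd' goto ·  [P4 ends]

BFS fail/out derivation:
  n1('b'): parent n0 fail=0; on 'b' 0 → fail=0;  out {0}∪∅={0}
  n2('c'): parent n0 fail=0; on 'c' 0 → fail=0;  out ∅∪∅=∅
  n8('a'): parent n0 fail=0; on 'a' 0 → fail=0;  out ∅∪∅=∅
  n12('d'): parent n0 fail=0; on 'd' 0 → fail=0;  out ∅∪∅=∅
  n3('cb'): parent n2 fail=0; on 'b' 0 → fail=1;  out ∅∪{0}={0}
  n5('ba'): parent n1 fail=0; on 'a' 0 → fail=8;  out ∅∪∅=∅
  n9('ad'): parent n8 fail=0; on 'd' 0 → fail=12;  out ∅∪∅=∅
  n13('dd'): parent n12 fail=0; on 'd' 0 → fail=12;  out {4}∪∅={4}
  n4('cba'): parent n3 fail=1; on 'a' 1 → fail=5;  out {1}∪∅={1}
  n6('bad'): parent n5 fail=8; on 'd' 8 → fail=9;  out ∅∪∅=∅
  n10('add'): parent n9 fail=12; on 'd' 12 → fail=13;  out ∅∪{4}={4}
  n7('badd'): parent n6 fail=9; on 'd' 9 → fail=10;  out {2}∪{4}={2,4}
  n11('addd'): parent n10 fail=13; on 'd' 13→12 → fail=13;  out {3}∪{4}={3,4}

Text stream:
i=0 'd': node 0→12
i=1 'b': node 12→1 ·f  → match P0@[1:1]
i=2 'b': node 1→1 ·f  → match P0@[2:2]
i=3 'c': node 1→2 ·f
i=4 'b': node 2→3  → match P0@[4:4]
i=5 'a': node 3→4  → match P1@[3:5]
i=6 'a': node 4→8 ·f
i=7 'd': node 8→9
i=8 'd': node 9→10  → match P4@[7:8]
i=9 'd': node 10→11  → match P3@[6:9],P4@[8:9]
i=10 'd': node 11→13 ·f  → match P4@[9:10]
i=11 'd': node 13→13 ·f  → match P4@[10:11]
i=12 'd': node 13→13 ·f  → match P4@[11:12]
i=13 'a': node 13→8 ·f
i=14 'c': node 8→2 ·f
i=15 'b': node 2→3  → match P0@[15:15]
i=16 'a': node 3→4  → match P1@[14:16]
i=17 'b': node 4→1 ·f  → match P0@[17:17]
i=18 'a': node 1→5
i=19 'c': node 5→2 ·f
i=20 'b': node 2→3  → match P0@[20:20]
i=21 'a': node 3→4  → match P1@[19:21]
i=22 'd': node 4→6 ·f
i=23 'd': node 6→7  → match P2@[20:23],P4@[22:23]
i=24 'd': node 7→11 ·f  → match P3@[21:24],P4@[23:24]
i=25 'a': node 11→8 ·f
i=26 'd': node 8→9
i=27 'd': node 9→10  → match P4@[26:27]
i=28 'd': node 10→11  → match P3@[25:28],P4@[27:28]
i=29 'a': node 11→8 ·f
i=30 'd': node 8→9
i=31 'd': node 9→10  → match P4@[30:31]
i=32 'a': node 10→8 ·f
i=33 'd': node 8→9
i=34 'd': node 9→10  → match P4@[33:34]
i=35 'd': node 10→11  → match P3@[32:35],P4@[34:35]
i=36 'd': node 11→13 ·f  → match P4@[35:36]
i=37 'b': node 13→1 ·f  → match P0@[37:37]
i=38 'a': node 1→5
i=39 'd': node 5→6
i=40 'd': node 6→7  → match P2@[37:40],P4@[39:40]
i=41 'a': node 7→8 ·f
i=42 'd': node 8→9
i=43 'd': node 9→10  → match P4@[42:43]
i=44 'c': node 10→2 ·f
i=45 'a': node 2→8 ·f
i=46 'd': node 8→9
i=47 'd': node 9→10  → match P4@[46:47]
i=48 'd': node 10→11  → match P3@[45:48],P4@[47:48]
i=49 'b': node 11→1 ·f  → match P0@[49:49]
i=50 'c': node 1→2 ·f
i=51 'a': node 2→8 ·f
i=52 'd': node 8→9
i=53 'd': node 9→10  → match P4@[52:53]
i=54 'b': node 10→1 ·f  → match P0@[54:54]
i=55 'a': node 1→5
i=56 'd': node 5→6
i=57 'd': node 6→7  → match P2@[54:57],P4@[56:57]
i=58 'b': node 7→1 ·f  → match P0@[58:58]
i=59 'c': node 1→2 ·f
i=60 'c': node 2→2 ·f
i=61 'a': node 2→8 ·f
i=62 'a': node 8→8 ·f
i=63 'd': node 8→9
i=64 'd': node 9→10  → match P4@[63:64]
i=65 'd': node 10→11  → match P3@[62:65],P4@[64:65]
i=66 'd': node 11→13 ·f  → match P4@[65:66]
i=67 'a': node 13→8 ·f
i=68 'b': node 8→1 ·f  → match P0@[68:68]
i=69 'd': node 1→12 ·f

Matches: [[1,0],[2,0],[4,0],[5,1],[8,4],[9,3],[9,4],[10,4],[11,4],[12,4],[15,0],[16,1],[17,0],[20,0],[21,1],[23,2],[23,4],[24,3],[24,4],[27,4],[28,3],[28,4],[31,4],[34,4],[35,3],[35,4],[36,4],[37,0],[40,2],[40,4],[43,4],[47,4],[48,3],[48,4],[49,0],[53,4],[54,0],[57,2],[57,4],[58,0],[64,4],[65,3],[65,4],[66,4],[68,0]]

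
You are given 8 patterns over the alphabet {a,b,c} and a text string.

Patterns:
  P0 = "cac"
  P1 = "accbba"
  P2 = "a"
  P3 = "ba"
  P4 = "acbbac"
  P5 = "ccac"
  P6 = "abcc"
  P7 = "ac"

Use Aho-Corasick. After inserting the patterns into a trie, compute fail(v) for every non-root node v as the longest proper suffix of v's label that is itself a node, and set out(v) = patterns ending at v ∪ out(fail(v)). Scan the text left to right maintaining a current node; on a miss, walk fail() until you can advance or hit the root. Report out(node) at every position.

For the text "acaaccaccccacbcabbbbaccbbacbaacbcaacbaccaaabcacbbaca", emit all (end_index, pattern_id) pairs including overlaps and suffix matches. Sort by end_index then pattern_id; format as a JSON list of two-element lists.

Construct AC machine:
Trie nodes:
  0='ε' goto a→4 b→10 c→1
  1='c' goto a→2 c→16
  2='ca' goto c→3
  3='cac' goto ·  [P0 ends]
  4='a' goto b→19 c→5  [P2 ends]
  5='ac' goto b→12 c→6  [P7 ends]
  6='acc' goto b→7
  7='accb' goto b→8
  8='accbb' goto a→9
  9='accbba' goto ·  [P1 ends]
  10='b' goto a→11
  11='ba' goto ·  [P3 ends]
  12='acb' goto b→13
  13='acbb' goto a→14
  14='acbba' goto c→15
  15='acbbac' goto ·  [P4 ends]
  16='cc' goto a→17
  17='cca' goto c→18
  18='ccac' goto ·  [P5 ends]
  19='ab' goto c→20
  20='abc' goto c→21
  21='abcc' goto ·  [P6 ends]

Failure links (BFS by depth):
  fail(1) 'c': from fail(0)=0 chase 'c': 0 ⇒ 0;  out=∅∪out(0)=∅
  fail(4) 'a': from fail(0)=0 chase 'a': 0 ⇒ 0;  out={2}∪out(0)={2}
  fail(10) 'b': from fail(0)=0 chase 'b': 0 ⇒ 0;  out=∅∪out(0)=∅
  fail(2) 'ca': from fail(1)=0 chase 'a': 0 ⇒ 4;  out=∅∪out(4)={2}
  fail(5) 'ac': from fail(4)=0 chase 'c': 0 ⇒ 1;  out={7}∪out(1)={7}
  fail(11) 'ba': from fail(10)=0 chase 'a': 0 ⇒ 4;  out={3}∪out(4)={2,3}
  fail(16) 'cc': from fail(1)=0 chase 'c': 0 ⇒ 1;  out=∅∪out(1)=∅
  fail(19) 'ab': from fail(4)=0 chase 'b': 0 ⇒ 10;  out=∅∪out(10)=∅
  fail(3) 'cac': from fail(2)=4 chase 'c': 4 ⇒ 5;  out={0}∪out(5)={0,7}
  fail(6) 'acc': from fail(5)=1 chase 'c': 1 ⇒ 16;  out=∅∪out(16)=∅
  fail(12) 'acb': from fail(5)=1 chase 'b': 1→0 ⇒ 10;  out=∅∪out(10)=∅
  fail(17) 'cca': from fail(16)=1 chase 'a': 1 ⇒ 2;  out=∅∪out(2)={2}
  fail(20) 'abc': from fail(19)=10 chase 'c': 10→0 ⇒ 1;  out=∅∪out(1)=∅
  fail(7) 'accb': from fail(6)=16 chase 'b': 16→1→0 ⇒ 10;  out=∅∪out(10)=∅
  fail(13) 'acbb': from fail(12)=10 chase 'b': 10→0 ⇒ 10;  out=∅∪out(10)=∅
  fail(18) 'ccac': from fail(17)=2 chase 'c': 2 ⇒ 3;  out={5}∪out(3)={0,5,7}
  fail(21) 'abcc': from fail(20)=1 chase 'c': 1 ⇒ 16;  out={6}∪out(16)={6}
  fail(8) 'accbb': from fail(7)=10 chase 'b': 10→0 ⇒ 10;  out=∅∪out(10)=∅
  fail(14) 'acbba': from fail(13)=10 chase 'a': 10 ⇒ 11;  out=∅∪out(11)={2,3}
  fail(9) 'accbba': from fail(8)=10 chase 'a': 10 ⇒ 11;  out={1}∪out(11)={1,2,3}
  fail(15) 'acbbac': from fail(14)=11 chase 'c': 11→4 ⇒ 5;  out={4}∪out(5)={4,7}

Run:
[0] read 'a'  n0⇒n4  emit P2@[0:0]
[1] read 'c'  n4⇒n5  emit P7@[0:1]
[2] read 'a'  n5⇒n2 ·f  emit P2@[2:2]
[3] read 'a'  n2⇒n4 ·f  emit P2@[3:3]
[4] read 'c'  n4⇒n5  emit P7@[3:4]
[5] read 'c'  n5⇒n6
[6] read 'a'  n6⇒n17 ·f  emit P2@[6:6]
[7] read 'c'  n17⇒n18  emit P0@[5:7],P5@[4:7],P7@[6:7]
[8] read 'c'  n18⇒n6 ·f
[9] read 'c'  n6⇒n16 ·f
[10] read 'c'  n16⇒n16 ·f
[11] read 'a'  n16⇒n17  emit P2@[11:11]
[12] read 'c'  n17⇒n18  emit P0@[10:12],P5@[9:12],P7@[11:12]
[13] read 'b'  n18⇒n12 ·f
[14] read 'c'  n12⇒n1 ·f
[15] read 'a'  n1⇒n2  emit P2@[15:15]
[16] read 'b'  n2⇒n19 ·f
[17] read 'b'  n19⇒n10 ·f
[18] read 'b'  n10⇒n10 ·f
[19] read 'b'  n10⇒n10 ·f
[20] read 'a'  n10⇒n11  emit P2@[20:20],P3@[19:20]
[21] read 'c'  n11⇒n5 ·f  emit P7@[20:21]
[22] read 'c'  n5⇒n6
[23] read 'b'  n6⇒n7
[24] read 'b'  n7⇒n8
[25] read 'a'  n8⇒n9  emit P1@[20:25],P2@[25:25],P3@[24:25]
[26] read 'c'  n9⇒n5 ·f  emit P7@[25:26]
[27] read 'b'  n5⇒n12
[28] read 'a'  n12⇒n11 ·f  emit P2@[28:28],P3@[27:28]
[29] read 'a'  n11⇒n4 ·f  emit P2@[29:29]
[30] read 'c'  n4⇒n5  emit P7@[29:30]
[31] read 'b'  n5⇒n12
[32] read 'c'  n12⇒n1 ·f
[33] read 'a'  n1⇒n2  emit P2@[33:33]
[34] read 'a'  n2⇒n4 ·f  emit P2@[34:34]
[35] read 'c'  n4⇒n5  emit P7@[34:35]
[36] read 'b'  n5⇒n12
[37] read 'a'  n12⇒n11 ·f  emit P2@[37:37],P3@[36:37]
[38] read 'c'  n11⇒n5 ·f  emit P7@[37:38]
[39] read 'c'  n5⇒n6
[40] read 'a'  n6⇒n17 ·f  emit P2@[40:40]
[41] read 'a'  n17⇒n4 ·f  emit P2@[41:41]
[42] read 'a'  n4⇒n4 ·f  emit P2@[42:42]
[43] read 'b'  n4⇒n19
[44] read 'c'  n19⇒n20
[45] read 'a'  n20⇒n2 ·f  emit P2@[45:45]
[46] read 'c'  n2⇒n3  emit P0@[44:46],P7@[45:46]
[47] read 'b'  n3⇒n12 ·f
[48] read 'b'  n12⇒n13
[49] read 'a'  n13⇒n14  emit P2@[49:49],P3@[48:49]
[50] read 'c'  n14⇒n15  emit P4@[45:50],P7@[49:50]
[51] read 'a'  n15⇒n2 ·f  emit P2@[51:51]

Result: [[0,2],[1,7],[2,2],[3,2],[4,7],[6,2],[7,0],[7,5],[7,7],[11,2],[12,0],[12,5],[12,7],[15,2],[20,2],[20,3],[21,7],[25,1],[25,2],[25,3],[26,7],[28,2],[28,3],[29,2],[30,7],[33,2],[34,2],[35,7],[37,2],[37,3],[38,7],[40,2],[41,2],[42,2],[45,2],[46,0],[46,7],[49,2],[49,3],[50,4],[50,7],[51,2]]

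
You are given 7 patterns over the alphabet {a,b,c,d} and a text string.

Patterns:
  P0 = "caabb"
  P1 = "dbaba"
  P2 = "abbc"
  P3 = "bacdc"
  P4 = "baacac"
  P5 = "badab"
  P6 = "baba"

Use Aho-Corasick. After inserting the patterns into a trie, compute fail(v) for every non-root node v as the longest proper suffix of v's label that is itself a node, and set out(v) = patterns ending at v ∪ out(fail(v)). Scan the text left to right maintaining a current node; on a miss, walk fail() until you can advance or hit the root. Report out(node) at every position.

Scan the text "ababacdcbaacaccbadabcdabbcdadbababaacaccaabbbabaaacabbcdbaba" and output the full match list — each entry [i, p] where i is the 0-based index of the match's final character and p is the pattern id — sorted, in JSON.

Build automaton:
Trie (insert patterns):
  n0 'ε': a→11 b→15 c→1 d→6
  n1 'c': a→2
  n2 'ca': a→3
  n3 'caa': b→4
  n4 'caab': b→5
  n5 'caabb': ·  [P0 ends]
  n6 'd': b→7
  n7 'db': a→8
  n8 'dba': b→9
  n9 'dbab': a→10
  n10 'dbaba': ·  [P1 ends]
  n11 'a': b→12
  n12 'ab': b→13
  n13 'abb': c→14
  n14 'abbc': ·  [P2 ends]
  n15 'b': a→16
  n16 'ba': a→20 b→27 c→17 d→24
  n17 'bac': d→18
  n18 'bacd': c→19
  n19 'bacdc': ·  [P3 ends]
  n20 'baa': c→21
  n21 'baac': a→22
  n22 'baaca': c→23
  n23 'baacac': ·  [P4 ends]
  n24 'bad': a→25
  n25 'bada': b→26
  n26 'badab': ·  [P5 ends]
  n27 'bab': a→28
  n28 'baba': ·  [P6 ends]

BFS fail/out derivation:
  n1('c'): parent n0 fail=0; on 'c' 0 → fail=0;  out ∅∪∅=∅
  n6('d'): parent n0 fail=0; on 'd' 0 → fail=0;  out ∅∪∅=∅
  n11('a'): parent n0 fail=0; on 'a' 0 → fail=0;  out ∅∪∅=∅
  n15('b'): parent n0 fail=0; on 'b' 0 → fail=0;  out ∅∪∅=∅
  n2('ca'): parent n1 fail=0; on 'a' 0 → fail=11;  out ∅∪∅=∅
  n7('db'): parent n6 fail=0; on 'b' 0 → fail=15;  out ∅∪∅=∅
  n12('ab'): parent n11 fail=0; on 'b' 0 → fail=15;  out ∅∪∅=∅
  n16('ba'): parent n15 fail=0; on 'a' 0 → fail=11;  out ∅∪∅=∅
  n3('caa'): parent n2 fail=11; on 'a' 11→0 → fail=11;  out ∅∪∅=∅
  n8('dba'): parent n7 fail=15; on 'a' 15 → fail=16;  out ∅∪∅=∅
  n13('abb'): parent n12 fail=15; on 'b' 15→0 → fail=15;  out ∅∪∅=∅
  n17('bac'): parent n16 fail=11; on 'c' 11→0 → fail=1;  out ∅∪∅=∅
  n20('baa'): parent n16 fail=11; on 'a' 11→0 → fail=11;  out ∅∪∅=∅
  n24('bad'): parent n16 fail=11; on 'd' 11→0 → fail=6;  out ∅∪∅=∅
  n27('bab'): parent n16 fail=11; on 'b' 11 → fail=12;  out ∅∪∅=∅
  n4('caab'): parent n3 fail=11; on 'b' 11 → fail=12;  out ∅∪∅=∅
  n9('dbab'): parent n8 fail=16; on 'b' 16 → fail=27;  out ∅∪∅=∅
  n14('abbc'): parent n13 fail=15; on 'c' 15→0 → fail=1;  out {2}∪∅={2}
  n18('bacd'): parent n17 fail=1; on 'd' 1→0 → fail=6;  out ∅∪∅=∅
  n21('baac'): parent n20 fail=11; on 'c' 11→0 → fail=1;  out ∅∪∅=∅
  n25('bada'): parent n24 fail=6; on 'a' 6→0 → fail=11;  out ∅∪∅=∅
  n28('baba'): parent n27 fail=12; on 'a' 12→15 → fail=16;  out {6}∪∅={6}
  n5('caabb'): parent n4 fail=12; on 'b' 12 → fail=13;  out {0}∪∅={0}
  n10('dbaba'): parent n9 fail=27; on 'a' 27 → fail=28;  out {1}∪{6}={1,6}
  n19('bacdc'): parent n18 fail=6; on 'c' 6→0 → fail=1;  out {3}∪∅={3}
  n22('baaca'): parent n21 fail=1; on 'a' 1 → fail=2;  out ∅∪∅=∅
  n26('badab'): parent n25 fail=11; on 'b' 11 → fail=12;  out {5}∪∅={5}
  n23('baacac'): parent n22 fail=2; on 'c' 2→11→0 → fail=1;  out {4}∪∅={4}

Text stream:
[0] read 'a'  n0⇒n11
[1] read 'b'  n11⇒n12
[2] read 'a'  n12⇒n16 (fail-walked)
[3] read 'b'  n16⇒n27
[4] read 'a'  n27⇒n28  ** P6@[1:4]
[5] read 'c'  n28⇒n17 (fail-walked)
[6] read 'd'  n17⇒n18
[7] read 'c'  n18⇒n19  ** P3@[3:7]
[8] read 'b'  n19⇒n15 (fail-walked)
[9] read 'a'  n15⇒n16
[10] read 'a'  n16⇒n20
[11] read 'c'  n20⇒n21
[12] read 'a'  n21⇒n22
[13] read 'c'  n22⇒n23  ** P4@[8:13]
[14] read 'c'  n23⇒n1 (fail-walked)
[15] read 'b'  n1⇒n15 (fail-walked)
[16] read 'a'  n15⇒n16
[17] read 'd'  n16⇒n24
[18] read 'a'  n24⇒n25
[19] read 'b'  n25⇒n26  ** P5@[15:19]
[20] read 'c'  n26⇒n1 (fail-walked)
[21] read 'd'  n1⇒n6 (fail-walked)
[22] read 'a'  n6⇒n11 (fail-walked)
[23] read 'b'  n11⇒n12
[24] read 'b'  n12⇒n13
[25] read 'c'  n13⇒n14  ** P2@[22:25]
[26] read 'd'  n14⇒n6 (fail-walked)
[27] read 'a'  n6⇒n11 (fail-walked)
[28] read 'd'  n11⇒n6 (fail-walked)
[29] read 'b'  n6⇒n7
[30] read 'a'  n7⇒n8
[31] read 'b'  n8⇒n9
[32] read 'a'  n9⇒n10  ** P1@[28:32],P6@[29:32]
[33] read 'b'  n10⇒n27 (fail-walked)
[34] read 'a'  n27⇒n28  ** P6@[31:34]
[35] read 'a'  n28⇒n20 (fail-walked)
[36] read 'c'  n20⇒n21
[37] read 'a'  n21⇒n22
[38] read 'c'  n22⇒n23  ** P4@[33:38]
[39] read 'c'  n23⇒n1 (fail-walked)
[40] read 'a'  n1⇒n2
[41] read 'a'  n2⇒n3
[42] read 'b'  n3⇒n4
[43] read 'b'  n4⇒n5  ** P0@[39:43]
[44] read 'b'  n5⇒n15 (fail-walked)
[45] read 'a'  n15⇒n16
[46] read 'b'  n16⇒n27
[47] read 'a'  n27⇒n28  ** P6@[44:47]
[48] read 'a'  n28⇒n20 (fail-walked)
[49] read 'a'  n20⇒n11 (fail-walked)
[50] read 'c'  n11⇒n1 (fail-walked)
[51] read 'a'  n1⇒n2
[52] read 'b'  n2⇒n12 (fail-walked)
[53] read 'b'  n12⇒n13
[54] read 'c'  n13⇒n14  ** P2@[51:54]
[55] read 'd'  n14⇒n6 (fail-walked)
[56] read 'b'  n6⇒n7
[57] read 'a'  n7⇒n8
[58] read 'b'  n8⇒n9
[59] read 'a'  n9⇒n10  ** P1@[55:59],P6@[56:59]

All matches (sorted): [[4,6],[7,3],[13,4],[19,5],[25,2],[32,1],[32,6],[34,6],[38,4],[43,0],[47,6],[54,2],[59,1],[59,6]]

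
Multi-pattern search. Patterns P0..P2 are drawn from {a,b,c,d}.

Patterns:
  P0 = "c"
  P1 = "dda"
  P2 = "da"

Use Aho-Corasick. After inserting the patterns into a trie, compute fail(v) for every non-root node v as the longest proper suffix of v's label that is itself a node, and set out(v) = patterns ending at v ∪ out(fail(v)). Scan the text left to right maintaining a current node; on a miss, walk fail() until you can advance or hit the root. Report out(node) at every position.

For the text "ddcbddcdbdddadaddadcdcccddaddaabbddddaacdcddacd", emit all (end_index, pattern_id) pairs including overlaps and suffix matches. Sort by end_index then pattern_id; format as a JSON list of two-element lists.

Build:
Trie nodes:
  0='ε' goto c→1 d→2
  1='c' goto ·  ←P0
  2='d' goto a→5 d→3
  3='dd' goto a→4
  4='dda' goto ·  ←P1
  5='da' goto ·  ←P2

BFS fail/out derivation:
  fail(1) 'c': from fail(0)=0 chase 'c': 0 ⇒ 0;  out={0}∪out(0)={0}
  fail(2) 'd': from fail(0)=0 chase 'd': 0 ⇒ 0;  out=∅∪out(0)=∅
  fail(3) 'dd': from fail(2)=0 chase 'd': 0 ⇒ 2;  out=∅∪out(2)=∅
  fail(5) 'da': from fail(2)=0 chase 'a': 0 ⇒ 0;  out={2}∪out(0)={2}
  fail(4) 'dda': from fail(3)=2 chase 'a': 2 ⇒ 5;  out={1}∪out(5)={1,2}

Text stream:
i=0 'd': node 0→2
i=1 'd': node 2→3
i=2 'c': node 3→1 (fail-walked)  ** P0@[2:2]
i=3 'b': node 1→0 (fail-walked)
i=4 'd': node 0→2
i=5 'd': node 2→3
i=6 'c': node 3→1 (fail-walked)  ** P0@[6:6]
i=7 'd': node 1→2 (fail-walked)
i=8 'b': node 2→0 (fail-walked)
i=9 'd': node 0→2
i=10 'd': node 2→3
i=11 'd': node 3→3 (fail-walked)
i=12 'a': node 3→4  ** P1@[10:12],P2@[11:12]
i=13 'd': node 4→2 (fail-walked)
i=14 'a': node 2→5  ** P2@[13:14]
i=15 'd': node 5→2 (fail-walked)
i=16 'd': node 2→3
i=17 'a': node 3→4  ** P1@[15:17],P2@[16:17]
i=18 'd': node 4→2 (fail-walked)
i=19 'c': node 2→1 (fail-walked)  ** P0@[19:19]
i=20 'd': node 1→2 (fail-walked)
i=21 'c': node 2→1 (fail-walked)  ** P0@[21:21]
i=22 'c': node 1→1 (fail-walked)  ** P0@[22:22]
i=23 'c': node 1→1 (fail-walked)  ** P0@[23:23]
i=24 'd': node 1→2 (fail-walked)
i=25 'd': node 2→3
i=26 'a': node 3→4  ** P1@[24:26],P2@[25:26]
i=27 'd': node 4→2 (fail-walked)
i=28 'd': node 2→3
i=29 'a': node 3→4  ** P1@[27:29],P2@[28:29]
i=30 'a': node 4→0 (fail-walked)
i=31 'b': node 0→0
i=32 'b': node 0→0
i=33 'd': node 0→2
i=34 'd': node 2→3
i=35 'd': node 3→3 (fail-walked)
i=36 'd': node 3→3 (fail-walked)
i=37 'a': node 3→4  ** P1@[35:37],P2@[36:37]
i=38 'a': node 4→0 (fail-walked)
i=39 'c': node 0→1  ** P0@[39:39]
i=40 'd': node 1→2 (fail-walked)
i=41 'c': node 2→1 (fail-walked)  ** P0@[41:41]
i=42 'd': node 1→2 (fail-walked)
i=43 'd': node 2→3
i=44 'a': node 3→4  ** P1@[42:44],P2@[43:44]
i=45 'c': node 4→1 (fail-walked)  ** P0@[45:45]
i=46 'd': node 1→2 (fail-walked)

Matches: [[2,0],[6,0],[12,1],[12,2],[14,2],[17,1],[17,2],[19,0],[21,0],[22,0],[23,0],[26,1],[26,2],[29,1],[29,2],[37,1],[37,2],[39,0],[41,0],[44,1],[44,2],[45,0]]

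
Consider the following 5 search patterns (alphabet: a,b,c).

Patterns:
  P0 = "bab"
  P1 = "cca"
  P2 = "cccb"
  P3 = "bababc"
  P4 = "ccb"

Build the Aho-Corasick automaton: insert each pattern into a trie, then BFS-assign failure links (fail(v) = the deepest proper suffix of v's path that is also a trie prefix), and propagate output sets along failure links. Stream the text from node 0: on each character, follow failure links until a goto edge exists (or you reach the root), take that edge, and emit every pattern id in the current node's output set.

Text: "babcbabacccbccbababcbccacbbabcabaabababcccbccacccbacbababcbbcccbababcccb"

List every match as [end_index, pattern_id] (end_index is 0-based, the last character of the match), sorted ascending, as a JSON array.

Build automaton:
Trie (insert patterns):
  0='ε' goto b→1 c→4
  1='b' goto a→2
  2='ba' goto b→3
  3='bab' goto a→9  ←P0
  4='c' goto c→5
  5='cc' goto a→6 b→12 c→7
  6='cca' goto ·  ←P1
  7='ccc' goto b→8
  8='cccb' goto ·  ←P2
  9='baba' goto b→10
  10='babab' goto c→11
  11='bababc' goto ·  ←P3
  12='ccb' goto ·  ←P4

BFS fail/out derivation:
  n1('b'): parent n0 fail=0; on 'b' 0 → fail=0;  out ∅∪∅=∅
  n4('c'): parent n0 fail=0; on 'c' 0 → fail=0;  out ∅∪∅=∅
  n2('ba'): parent n1 fail=0; on 'a' 0 → fail=0;  out ∅∪∅=∅
  n5('cc'): parent n4 fail=0; on 'c' 0 → fail=4;  out ∅∪∅=∅
  n3('bab'): parent n2 fail=0; on 'b' 0 → fail=1;  out {0}∪∅={0}
  n6('cca'): parent n5 fail=4; on 'a' 4→0 → fail=0;  out {1}∪∅={1}
  n7('ccc'): parent n5 fail=4; on 'c' 4 → fail=5;  out ∅∪∅=∅
  n12('ccb'): parent n5 fail=4; on 'b' 4→0 → fail=1;  out {4}∪∅={4}
  n8('cccb'): parent n7 fail=5; on 'b' 5 → fail=12;  out {2}∪{4}={2,4}
  n9('baba'): parent n3 fail=1; on 'a' 1 → fail=2;  out ∅∪∅=∅
  n10('babab'): parent n9 fail=2; on 'b' 2 → fail=3;  out ∅∪{0}={0}
  n11('bababc'): parent n10 fail=3; on 'c' 3→1→0 → fail=4;  out {3}∪∅={3}

Text stream:
i=0 'b': node 0→1
i=1 'a': node 1→2
i=2 'b': node 2→3  emit P0@[0:2]
i=3 'c': node 3→4 (via fail)
i=4 'b': node 4→1 (via fail)
i=5 'a': node 1→2
i=6 'b': node 2→3  emit P0@[4:6]
i=7 'a': node 3→9
i=8 'c': node 9→4 (via fail)
i=9 'c': node 4→5
i=10 'c': node 5→7
i=11 'b': node 7→8  emit P2@[8:11],P4@[9:11]
i=12 'c': node 8→4 (via fail)
i=13 'c': node 4→5
i=14 'b': node 5→12  emit P4@[12:14]
i=15 'a': node 12→2 (via fail)
i=16 'b': node 2→3  emit P0@[14:16]
i=17 'a': node 3→9
i=18 'b': node 9→10  emit P0@[16:18]
i=19 'c': node 10→11  emit P3@[14:19]
i=20 'b': node 11→1 (via fail)
i=21 'c': node 1→4 (via fail)
i=22 'c': node 4→5
i=23 'a': node 5→6  emit P1@[21:23]
i=24 'c': node 6→4 (via fail)
i=25 'b': node 4→1 (via fail)
i=26 'b': node 1→1 (via fail)
i=27 'a': node 1→2
i=28 'b': node 2→3  emit P0@[26:28]
i=29 'c': node 3→4 (via fail)
i=30 'a': node 4→0 (via fail)
i=31 'b': node 0→1
i=32 'a': node 1→2
i=33 'a': node 2→0 (via fail)
i=34 'b': node 0→1
i=35 'a': node 1→2
i=36 'b': node 2→3  emit P0@[34:36]
i=37 'a': node 3→9
i=38 'b': node 9→10  emit P0@[36:38]
i=39 'c': node 10→11  emit P3@[34:39]
i=40 'c': node 11→5 (via fail)
i=41 'c': node 5→7
i=42 'b': node 7→8  emit P2@[39:42],P4@[40:42]
i=43 'c': node 8→4 (via fail)
i=44 'c': node 4→5
i=45 'a': node 5→6  emit P1@[43:45]
i=46 'c': node 6→4 (via fail)
i=47 'c': node 4→5
i=48 'c': node 5→7
i=49 'b': node 7→8  emit P2@[46:49],P4@[47:49]
i=50 'a': node 8→2 (via fail)
i=51 'c': node 2→4 (via fail)
i=52 'b': node 4→1 (via fail)
i=53 'a': node 1→2
i=54 'b': node 2→3  emit P0@[52:54]
i=55 'a': node 3→9
i=56 'b': node 9→10  emit P0@[54:56]
i=57 'c': node 10→11  emit P3@[52:57]
i=58 'b': node 11→1 (via fail)
i=59 'b': node 1→1 (via fail)
i=60 'c': node 1→4 (via fail)
i=61 'c': node 4→5
i=62 'c': node 5→7
i=63 'b': node 7→8  emit P2@[60:63],P4@[61:63]
i=64 'a': node 8→2 (via fail)
i=65 'b': node 2→3  emit P0@[63:65]
i=66 'a': node 3→9
i=67 'b': node 9→10  emit P0@[65:67]
i=68 'c': node 10→11  emit P3@[63:68]
i=69 'c': node 11→5 (via fail)
i=70 'c': node 5→7
i=71 'b': node 7→8  emit P2@[68:71],P4@[69:71]

Result: [[2,0],[6,0],[11,2],[11,4],[14,4],[16,0],[18,0],[19,3],[23,1],[28,0],[36,0],[38,0],[39,3],[42,2],[42,4],[45,1],[49,2],[49,4],[54,0],[56,0],[57,3],[63,2],[63,4],[65,0],[67,0],[68,3],[71,2],[71,4]]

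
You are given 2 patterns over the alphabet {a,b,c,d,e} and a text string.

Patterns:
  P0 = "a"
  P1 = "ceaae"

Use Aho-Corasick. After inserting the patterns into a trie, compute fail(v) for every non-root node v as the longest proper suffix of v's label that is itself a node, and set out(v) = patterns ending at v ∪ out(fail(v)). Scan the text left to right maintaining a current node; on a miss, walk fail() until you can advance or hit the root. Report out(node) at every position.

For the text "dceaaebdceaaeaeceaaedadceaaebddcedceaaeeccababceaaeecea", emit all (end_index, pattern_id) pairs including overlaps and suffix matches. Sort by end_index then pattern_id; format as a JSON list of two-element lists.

Build:
Trie (insert patterns):
  n0 'ε': a→1 c→2
  n1 'a': ·  [P0 ends]
  n2 'c': e→3
  n3 'ce': a→4
  n4 'cea': a→5
  n5 'ceaa': e→6
  n6 'ceaae': ·  [P1 ends]

Failure links (BFS by depth):
  n1('a'): parent n0 fail=0; on 'a' 0 → fail=0;  out {0}∪∅={0}
  n2('c'): parent n0 fail=0; on 'c' 0 → fail=0;  out ∅∪∅=∅
  n3('ce'): parent n2 fail=0; on 'e' 0 → fail=0;  out ∅∪∅=∅
  n4('cea'): parent n3 fail=0; on 'a' 0 → fail=1;  out ∅∪{0}={0}
  n5('ceaa'): parent n4 fail=1; on 'a' 1→0 → fail=1;  out ∅∪{0}={0}
  n6('ceaae'): parent n5 fail=1; on 'e' 1→0 → fail=0;  out {1}∪∅={1}

Scan:
pos 0 'd': at 0
pos 1 'c': at 2
pos 2 'e': at 3
pos 3 'a': at 4  → match P0@[3:3]
pos 4 'a': at 5  → match P0@[4:4]
pos 5 'e': at 6  → match P1@[1:5]
pos 6 'b': at 0 ·f
pos 7 'd': at 0
pos 8 'c': at 2
pos 9 'e': at 3
pos 10 'a': at 4  → match P0@[10:10]
pos 11 'a': at 5  → match P0@[11:11]
pos 12 'e': at 6  → match P1@[8:12]
pos 13 'a': at 1 ·f  → match P0@[13:13]
pos 14 'e': at 0 ·f
pos 15 'c': at 2
pos 16 'e': at 3
pos 17 'a': at 4  → match P0@[17:17]
pos 18 'a': at 5  → match P0@[18:18]
pos 19 'e': at 6  → match P1@[15:19]
pos 20 'd': at 0 ·f
pos 21 'a': at 1  → match P0@[21:21]
pos 22 'd': at 0 ·f
pos 23 'c': at 2
pos 24 'e': at 3
pos 25 'a': at 4  → match P0@[25:25]
pos 26 'a': at 5  → match P0@[26:26]
pos 27 'e': at 6  → match P1@[23:27]
pos 28 'b': at 0 ·f
pos 29 'd': at 0
pos 30 'd': at 0
pos 31 'c': at 2
pos 32 'e': at 3
pos 33 'd': at 0 ·f
pos 34 'c': at 2
pos 35 'e': at 3
pos 36 'a': at 4  → match P0@[36:36]
pos 37 'a': at 5  → match P0@[37:37]
pos 38 'e': at 6  → match P1@[34:38]
pos 39 'e': at 0 ·f
pos 40 'c': at 2
pos 41 'c': at 2 ·f
pos 42 'a': at 1 ·f  → match P0@[42:42]
pos 43 'b': at 0 ·f
pos 44 'a': at 1  → match P0@[44:44]
pos 45 'b': at 0 ·f
pos 46 'c': at 2
pos 47 'e': at 3
pos 48 'a': at 4  → match P0@[48:48]
pos 49 'a': at 5  → match P0@[49:49]
pos 50 'e': at 6  → match P1@[46:50]
pos 51 'e': at 0 ·f
pos 52 'c': at 2
pos 53 'e': at 3
pos 54 'a': at 4  → match P0@[54:54]

Result: [[3,0],[4,0],[5,1],[10,0],[11,0],[12,1],[13,0],[17,0],[18,0],[19,1],[21,0],[25,0],[26,0],[27,1],[36,0],[37,0],[38,1],[42,0],[44,0],[48,0],[49,0],[50,1],[54,0]]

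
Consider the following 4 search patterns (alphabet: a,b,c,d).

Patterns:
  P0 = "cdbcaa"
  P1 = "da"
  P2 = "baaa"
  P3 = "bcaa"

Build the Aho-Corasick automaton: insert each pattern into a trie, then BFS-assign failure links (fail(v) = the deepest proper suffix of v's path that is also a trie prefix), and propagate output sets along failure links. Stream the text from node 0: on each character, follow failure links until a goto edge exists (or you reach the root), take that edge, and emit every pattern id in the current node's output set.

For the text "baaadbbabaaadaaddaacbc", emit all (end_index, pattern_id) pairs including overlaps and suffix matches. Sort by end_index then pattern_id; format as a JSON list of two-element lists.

Build automaton:
Trie nodes:
  0='ε' goto b→9 c→1 d→7
  1='c' goto d→2
  2='cd' goto b→3
  3='cdb' goto c→4
  4='cdbc' goto a→5
  5='cdbca' goto a→6
  6='cdbcaa' goto ·  ←P0
  7='d' goto a→8
  8='da' goto ·  ←P1
  9='b' goto a→10 c→13
  10='ba' goto a→11
  11='baa' goto a→12
  12='baaa' goto ·  ←P2
  13='bc' goto a→14
  14='bca' goto a→15
  15='bcaa' goto ·  ←P3

Failure links (BFS by depth):
  fail(1) 'c': from fail(0)=0 chase 'c': 0 ⇒ 0;  out=∅∪out(0)=∅
  fail(7) 'd': from fail(0)=0 chase 'd': 0 ⇒ 0;  out=∅∪out(0)=∅
  fail(9) 'b': from fail(0)=0 chase 'b': 0 ⇒ 0;  out=∅∪out(0)=∅
  fail(2) 'cd': from fail(1)=0 chase 'd': 0 ⇒ 7;  out=∅∪out(7)=∅
  fail(8) 'da': from fail(7)=0 chase 'a': 0 ⇒ 0;  out={1}∪out(0)={1}
  fail(10) 'ba': from fail(9)=0 chase 'a': 0 ⇒ 0;  out=∅∪out(0)=∅
  fail(13) 'bc': from fail(9)=0 chase 'c': 0 ⇒ 1;  out=∅∪out(1)=∅
  fail(3) 'cdb': from fail(2)=7 chase 'b': 7→0 ⇒ 9;  out=∅∪out(9)=∅
  fail(11) 'baa': from fail(10)=0 chase 'a': 0 ⇒ 0;  out=∅∪out(0)=∅
  fail(14) 'bca': from fail(13)=1 chase 'a': 1→0 ⇒ 0;  out=∅∪out(0)=∅
  fail(4) 'cdbc': from fail(3)=9 chase 'c': 9 ⇒ 13;  out=∅∪out(13)=∅
  fail(12) 'baaa': from fail(11)=0 chase 'a': 0 ⇒ 0;  out={2}∪out(0)={2}
  fail(15) 'bcaa': from fail(14)=0 chase 'a': 0 ⇒ 0;  out={3}∪out(0)={3}
  fail(5) 'cdbca': from fail(4)=13 chase 'a': 13 ⇒ 14;  out=∅∪out(14)=∅
  fail(6) 'cdbcaa': from fail(5)=14 chase 'a': 14 ⇒ 15;  out={0}∪out(15)={0,3}

Scan:
[0] read 'b'  n0⇒n9
[1] read 'a'  n9⇒n10
[2] read 'a'  n10⇒n11
[3] read 'a'  n11⇒n12  → match P2@[0:3]
[4] read 'd'  n12⇒n7 (fail-walked)
[5] read 'b'  n7⇒n9 (fail-walked)
[6] read 'b'  n9⇒n9 (fail-walked)
[7] read 'a'  n9⇒n10
[8] read 'b'  n10⇒n9 (fail-walked)
[9] read 'a'  n9⇒n10
[10] read 'a'  n10⇒n11
[11] read 'a'  n11⇒n12  → match P2@[8:11]
[12] read 'd'  n12⇒n7 (fail-walked)
[13] read 'a'  n7⇒n8  → match P1@[12:13]
[14] read 'a'  n8⇒n0 (fail-walked)
[15] read 'd'  n0⇒n7
[16] read 'd'  n7⇒n7 (fail-walked)
[17] read 'a'  n7⇒n8  → match P1@[16:17]
[18] read 'a'  n8⇒n0 (fail-walked)
[19] read 'c'  n0⇒n1
[20] read 'b'  n1⇒n9 (fail-walked)
[21] read 'c'  n9⇒n13

Result: [[3,2],[11,2],[13,1],[17,1]]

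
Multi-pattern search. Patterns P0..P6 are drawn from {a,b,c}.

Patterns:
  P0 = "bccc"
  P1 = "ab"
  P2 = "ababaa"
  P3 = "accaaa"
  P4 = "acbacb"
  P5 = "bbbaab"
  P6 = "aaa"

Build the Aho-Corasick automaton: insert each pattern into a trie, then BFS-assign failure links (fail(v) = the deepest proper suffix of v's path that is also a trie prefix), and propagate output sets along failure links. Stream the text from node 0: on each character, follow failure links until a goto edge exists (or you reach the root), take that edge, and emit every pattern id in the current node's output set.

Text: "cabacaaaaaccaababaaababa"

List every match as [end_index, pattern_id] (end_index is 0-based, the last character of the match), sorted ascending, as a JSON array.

Build automaton:
Trie nodes:
  0='ε' goto a→5 b→1
  1='b' goto b→20 c→2
  2='bc' goto c→3
  3='bcc' goto c→4
  4='bccc' goto ·  ←P0
  5='a' goto a→25 b→6 c→11
  6='ab' goto a→7  ←P1
  7='aba' goto b→8
  8='abab' goto a→9
  9='ababa' goto a→10
  10='ababaa' goto ·  ←P2
  11='ac' goto b→16 c→12
  12='acc' goto a→13
  13='acca' goto a→14
  14='accaa' goto a→15
  15='accaaa' goto ·  ←P3
  16='acb' goto a→17
  17='acba' goto c→18
  18='acbac' goto b→19
  19='acbacb' goto ·  ←P4
  20='bb' goto b→21
  21='bbb' goto a→22
  22='bbba' goto a→23
  23='bbbaa' goto b→24
  24='bbbaab' goto ·  ←P5
  25='aa' goto a→26
  26='aaa' goto ·  ←P6

Failure links (BFS by depth):
  fail(1) 'b': from fail(0)=0 chase 'b': 0 ⇒ 0;  out=∅∪out(0)=∅
  fail(5) 'a': from fail(0)=0 chase 'a': 0 ⇒ 0;  out=∅∪out(0)=∅
  fail(2) 'bc': from fail(1)=0 chase 'c': 0 ⇒ 0;  out=∅∪out(0)=∅
  fail(6) 'ab': from fail(5)=0 chase 'b': 0 ⇒ 1;  out={1}∪out(1)={1}
  fail(11) 'ac': from fail(5)=0 chase 'c': 0 ⇒ 0;  out=∅∪out(0)=∅
  fail(20) 'bb': from fail(1)=0 chase 'b': 0 ⇒ 1;  out=∅∪out(1)=∅
  fail(25) 'aa': from fail(5)=0 chase 'a': 0 ⇒ 5;  out=∅∪out(5)=∅
  fail(3) 'bcc': from fail(2)=0 chase 'c': 0 ⇒ 0;  out=∅∪out(0)=∅
  fail(7) 'aba': from fail(6)=1 chase 'a': 1→0 ⇒ 5;  out=∅∪out(5)=∅
  fail(12) 'acc': from fail(11)=0 chase 'c': 0 ⇒ 0;  out=∅∪out(0)=∅
  fail(16) 'acb': from fail(11)=0 chase 'b': 0 ⇒ 1;  out=∅∪out(1)=∅
  fail(21) 'bbb': from fail(20)=1 chase 'b': 1 ⇒ 20;  out=∅∪out(20)=∅
  fail(26) 'aaa': from fail(25)=5 chase 'a': 5 ⇒ 25;  out={6}∪out(25)={6}
  fail(4) 'bccc': from fail(3)=0 chase 'c': 0 ⇒ 0;  out={0}∪out(0)={0}
  fail(8) 'abab': from fail(7)=5 chase 'b': 5 ⇒ 6;  out=∅∪out(6)={1}
  fail(13) 'acca': from fail(12)=0 chase 'a': 0 ⇒ 5;  out=∅∪out(5)=∅
  fail(17) 'acba': from fail(16)=1 chase 'a': 1→0 ⇒ 5;  out=∅∪out(5)=∅
  fail(22) 'bbba': from fail(21)=20 chase 'a': 20→1→0 ⇒ 5;  out=∅∪out(5)=∅
  fail(9) 'ababa': from fail(8)=6 chase 'a': 6 ⇒ 7;  out=∅∪out(7)=∅
  fail(14) 'accaa': from fail(13)=5 chase 'a': 5 ⇒ 25;  out=∅∪out(25)=∅
  fail(18) 'acbac': from fail(17)=5 chase 'c': 5 ⇒ 11;  out=∅∪out(11)=∅
  fail(23) 'bbbaa': from fail(22)=5 chase 'a': 5 ⇒ 25;  out=∅∪out(25)=∅
  fail(10) 'ababaa': from fail(9)=7 chase 'a': 7→5 ⇒ 25;  out={2}∪out(25)={2}
  fail(15) 'accaaa': from fail(14)=25 chase 'a': 25 ⇒ 26;  out={3}∪out(26)={3,6}
  fail(19) 'acbacb': from fail(18)=11 chase 'b': 11 ⇒ 16;  out={4}∪out(16)={4}
  fail(24) 'bbbaab': from fail(23)=25 chase 'b': 25→5 ⇒ 6;  out={5}∪out(6)={1,5}

Run:
[0] read 'c'  n0⇒n0
[1] read 'a'  n0⇒n5
[2] read 'b'  n5⇒n6  → match P1@[1:2]
[3] read 'a'  n6⇒n7
[4] read 'c'  n7⇒n11 (via fail)
[5] read 'a'  n11⇒n5 (via fail)
[6] read 'a'  n5⇒n25
[7] read 'a'  n25⇒n26  → match P6@[5:7]
[8] read 'a'  n26⇒n26 (via fail)  → match P6@[6:8]
[9] read 'a'  n26⇒n26 (via fail)  → match P6@[7:9]
[10] read 'c'  n26⇒n11 (via fail)
[11] read 'c'  n11⇒n12
[12] read 'a'  n12⇒n13
[13] read 'a'  n13⇒n14
[14] read 'b'  n14⇒n6 (via fail)  → match P1@[13:14]
[15] read 'a'  n6⇒n7
[16] read 'b'  n7⇒n8  → match P1@[15:16]
[17] read 'a'  n8⇒n9
[18] read 'a'  n9⇒n10  → match P2@[13:18]
[19] read 'a'  n10⇒n26 (via fail)  → match P6@[17:19]
[20] read 'b'  n26⇒n6 (via fail)  → match P1@[19:20]
[21] read 'a'  n6⇒n7
[22] read 'b'  n7⇒n8  → match P1@[21:22]
[23] read 'a'  n8⇒n9

Matches: [[2,1],[7,6],[8,6],[9,6],[14,1],[16,1],[18,2],[19,6],[20,1],[22,1]]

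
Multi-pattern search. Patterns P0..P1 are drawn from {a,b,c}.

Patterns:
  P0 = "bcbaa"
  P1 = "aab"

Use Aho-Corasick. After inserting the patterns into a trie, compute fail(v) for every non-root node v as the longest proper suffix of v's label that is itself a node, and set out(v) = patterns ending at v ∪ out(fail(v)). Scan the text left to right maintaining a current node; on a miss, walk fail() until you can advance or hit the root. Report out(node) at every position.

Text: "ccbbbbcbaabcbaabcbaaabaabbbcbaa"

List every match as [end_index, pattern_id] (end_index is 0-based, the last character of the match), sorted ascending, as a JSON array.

Build:
Trie (insert patterns):
  0='ε' goto a→6 b→1
  1='b' goto c→2
  2='bc' goto b→3
  3='bcb' goto a→4
  4='bcba' goto a→5
  5='bcbaa' goto ·  [P0 ends]
  6='a' goto a→7
  7='aa' goto b→8
  8='aab' goto ·  [P1 ends]

Failure links (BFS by depth):
  fail(1) 'b': from fail(0)=0 chase 'b': 0 ⇒ 0;  out=∅∪out(0)=∅
  fail(6) 'a': from fail(0)=0 chase 'a': 0 ⇒ 0;  out=∅∪out(0)=∅
  fail(2) 'bc': from fail(1)=0 chase 'c': 0 ⇒ 0;  out=∅∪out(0)=∅
  fail(7) 'aa': from fail(6)=0 chase 'a': 0 ⇒ 6;  out=∅∪out(6)=∅
  fail(3) 'bcb': from fail(2)=0 chase 'b': 0 ⇒ 1;  out=∅∪out(1)=∅
  fail(8) 'aab': from fail(7)=6 chase 'b': 6→0 ⇒ 1;  out={1}∪out(1)={1}
  fail(4) 'bcba': from fail(3)=1 chase 'a': 1→0 ⇒ 6;  out=∅∪out(6)=∅
  fail(5) 'bcbaa': from fail(4)=6 chase 'a': 6 ⇒ 7;  out={0}∪out(7)={0}

Scan:
i=0 'c': node 0→0
i=1 'c': node 0→0
i=2 'b': node 0→1
i=3 'b': node 1→1 (fail-walked)
i=4 'b': node 1→1 (fail-walked)
i=5 'b': node 1→1 (fail-walked)
i=6 'c': node 1→2
i=7 'b': node 2→3
i=8 'a': node 3→4
i=9 'a': node 4→5  ** P0@[5:9]
i=10 'b': node 5→8 (fail-walked)  ** P1@[8:10]
i=11 'c': node 8→2 (fail-walked)
i=12 'b': node 2→3
i=13 'a': node 3→4
i=14 'a': node 4→5  ** P0@[10:14]
i=15 'b': node 5→8 (fail-walked)  ** P1@[13:15]
i=16 'c': node 8→2 (fail-walked)
i=17 'b': node 2→3
i=18 'a': node 3→4
i=19 'a': node 4→5  ** P0@[15:19]
i=20 'a': node 5→7 (fail-walked)
i=21 'b': node 7→8  ** P1@[19:21]
i=22 'a': node 8→6 (fail-walked)
i=23 'a': node 6→7
i=24 'b': node 7→8  ** P1@[22:24]
i=25 'b': node 8→1 (fail-walked)
i=26 'b': node 1→1 (fail-walked)
i=27 'c': node 1→2
i=28 'b': node 2→3
i=29 'a': node 3→4
i=30 'a': node 4→5  ** P0@[26:30]

Result: [[9,0],[10,1],[14,0],[15,1],[19,0],[21,1],[24,1],[30,0]]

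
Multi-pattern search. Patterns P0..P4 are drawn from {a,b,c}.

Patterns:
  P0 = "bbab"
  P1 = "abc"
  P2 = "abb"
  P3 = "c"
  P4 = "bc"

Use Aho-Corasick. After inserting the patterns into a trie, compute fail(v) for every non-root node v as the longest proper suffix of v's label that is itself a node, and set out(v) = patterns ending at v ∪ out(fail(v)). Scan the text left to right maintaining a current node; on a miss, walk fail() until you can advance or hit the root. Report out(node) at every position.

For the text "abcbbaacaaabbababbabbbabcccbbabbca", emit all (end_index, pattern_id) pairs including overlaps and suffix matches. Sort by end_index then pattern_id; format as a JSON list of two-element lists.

Build:
Trie (insert patterns):
  n0 'ε': a→5 b→1 c→9
  n1 'b': b→2 c→10
  n2 'bb': a→3
  n3 'bba': b→4
  n4 'bbab': ·  [P0 ends]
  n5 'a': b→6
  n6 'ab': b→8 c→7
  n7 'abc': ·  [P1 ends]
  n8 'abb': ·  [P2 ends]
  n9 'c': ·  [P3 ends]
  n10 'bc': ·  [P4 ends]

Failure links (BFS by depth):
  fail(1) 'b': from fail(0)=0 chase 'b': 0 ⇒ 0;  out=∅∪out(0)=∅
  fail(5) 'a': from fail(0)=0 chase 'a': 0 ⇒ 0;  out=∅∪out(0)=∅
  fail(9) 'c': from fail(0)=0 chase 'c': 0 ⇒ 0;  out={3}∪out(0)={3}
  fail(2) 'bb': from fail(1)=0 chase 'b': 0 ⇒ 1;  out=∅∪out(1)=∅
  fail(6) 'ab': from fail(5)=0 chase 'b': 0 ⇒ 1;  out=∅∪out(1)=∅
  fail(10) 'bc': from fail(1)=0 chase 'c': 0 ⇒ 9;  out={4}∪out(9)={3,4}
  fail(3) 'bba': from fail(2)=1 chase 'a': 1→0 ⇒ 5;  out=∅∪out(5)=∅
  fail(7) 'abc': from fail(6)=1 chase 'c': 1 ⇒ 10;  out={1}∪out(10)={1,3,4}
  fail(8) 'abb': from fail(6)=1 chase 'b': 1 ⇒ 2;  out={2}∪out(2)={2}
  fail(4) 'bbab': from fail(3)=5 chase 'b': 5 ⇒ 6;  out={0}∪out(6)={0}

Scan:
i=0 'a': node 0→5
i=1 'b': node 5→6
i=2 'c': node 6→7  ** P1@[0:2],P3@[2:2],P4@[1:2]
i=3 'b': node 7→1 ·f
i=4 'b': node 1→2
i=5 'a': node 2→3
i=6 'a': node 3→5 ·f
i=7 'c': node 5→9 ·f  ** P3@[7:7]
i=8 'a': node 9→5 ·f
i=9 'a': node 5→5 ·f
i=10 'a': node 5→5 ·f
i=11 'b': node 5→6
i=12 'b': node 6→8  ** P2@[10:12]
i=13 'a': node 8→3 ·f
i=14 'b': node 3→4  ** P0@[11:14]
i=15 'a': node 4→5 ·f
i=16 'b': node 5→6
i=17 'b': node 6→8  ** P2@[15:17]
i=18 'a': node 8→3 ·f
i=19 'b': node 3→4  ** P0@[16:19]
i=20 'b': node 4→8 ·f  ** P2@[18:20]
i=21 'b': node 8→2 ·f
i=22 'a': node 2→3
i=23 'b': node 3→4  ** P0@[20:23]
i=24 'c': node 4→7 ·f  ** P1@[22:24],P3@[24:24],P4@[23:24]
i=25 'c': node 7→9 ·f  ** P3@[25:25]
i=26 'c': node 9→9 ·f  ** P3@[26:26]
i=27 'b': node 9→1 ·f
i=28 'b': node 1→2
i=29 'a': node 2→3
i=30 'b': node 3→4  ** P0@[27:30]
i=31 'b': node 4→8 ·f  ** P2@[29:31]
i=32 'c': node 8→10 ·f  ** P3@[32:32],P4@[31:32]
i=33 'a': node 10→5 ·f

Result: [[2,1],[2,3],[2,4],[7,3],[12,2],[14,0],[17,2],[19,0],[20,2],[23,0],[24,1],[24,3],[24,4],[25,3],[26,3],[30,0],[31,2],[32,3],[32,4]]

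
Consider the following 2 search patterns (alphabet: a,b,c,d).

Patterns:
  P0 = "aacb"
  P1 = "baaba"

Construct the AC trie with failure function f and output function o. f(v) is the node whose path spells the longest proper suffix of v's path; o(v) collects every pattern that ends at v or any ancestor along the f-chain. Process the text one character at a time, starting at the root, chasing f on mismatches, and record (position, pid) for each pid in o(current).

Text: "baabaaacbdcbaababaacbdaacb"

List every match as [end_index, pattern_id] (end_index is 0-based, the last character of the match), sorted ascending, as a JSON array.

Construct AC machine:
Trie nodes:
  0='ε' goto a→1 b→5
  1='a' goto a→2
  2='aa' goto c→3
  3='aac' goto b→4
  4='aacb' goto ·  ←P0
  5='b' goto a→6
  6='ba' goto a→7
  7='baa' goto b→8
  8='baab' goto a→9
  9='baaba' goto ·  ←P1

Failure links (BFS by depth):
  n1('a'): parent n0 fail=0; on 'a' 0 → fail=0;  out ∅∪∅=∅
  n5('b'): parent n0 fail=0; on 'b' 0 → fail=0;  out ∅∪∅=∅
  n2('aa'): parent n1 fail=0; on 'a' 0 → fail=1;  out ∅∪∅=∅
  n6('ba'): parent n5 fail=0; on 'a' 0 → fail=1;  out ∅∪∅=∅
  n3('aac'): parent n2 fail=1; on 'c' 1→0 → fail=0;  out ∅∪∅=∅
  n7('baa'): parent n6 fail=1; on 'a' 1 → fail=2;  out ∅∪∅=∅
  n4('aacb'): parent n3 fail=0; on 'b' 0 → fail=5;  out {0}∪∅={0}
  n8('baab'): parent n7 fail=2; on 'b' 2→1→0 → fail=5;  out ∅∪∅=∅
  n9('baaba'): parent n8 fail=5; on 'a' 5 → fail=6;  out {1}∪∅={1}

Scan:
pos 0 'b': at 5
pos 1 'a': at 6
pos 2 'a': at 7
pos 3 'b': at 8
pos 4 'a': at 9  → match P1@[0:4]
pos 5 'a': at 7 ·f
pos 6 'a': at 2 ·f
pos 7 'c': at 3
pos 8 'b': at 4  → match P0@[5:8]
pos 9 'd': at 0 ·f
pos 10 'c': at 0
pos 11 'b': at 5
pos 12 'a': at 6
pos 13 'a': at 7
pos 14 'b': at 8
pos 15 'a': at 9  → match P1@[11:15]
pos 16 'b': at 5 ·f
pos 17 'a': at 6
pos 18 'a': at 7
pos 19 'c': at 3 ·f
pos 20 'b': at 4  → match P0@[17:20]
pos 21 'd': at 0 ·f
pos 22 'a': at 1
pos 23 'a': at 2
pos 24 'c': at 3
pos 25 'b': at 4  → match P0@[22:25]

All matches (sorted): [[4,1],[8,0],[15,1],[20,0],[25,0]]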